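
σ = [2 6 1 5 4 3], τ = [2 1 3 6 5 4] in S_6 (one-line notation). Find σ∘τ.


σ∘τ: apply τ first, then σ
1 →τ 2 →σ 6
2 →τ 1 →σ 2
3 →τ 3 →σ 1
4 →τ 6 →σ 3
5 →τ 5 →σ 4
6 →τ 4 →σ 5

σ∘τ = [6 2 1 3 4 5]


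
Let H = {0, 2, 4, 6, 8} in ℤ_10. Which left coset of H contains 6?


6 + H = {6 + h (mod 10) : h ∈ H}
6+0=6, 6+2=8, 6+4=0, 6+6=2, 6+8=4
6 + H = {0, 2, 4, 6, 8} = 0 + H

6 + H = {0, 2, 4, 6, 8}


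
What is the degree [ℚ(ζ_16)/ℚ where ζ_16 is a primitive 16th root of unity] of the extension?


[ℚ(ζ_n):ℚ] = deg Φ_n(x) = φ(n). Here φ(16) = 8

[ℚ(ζ_16)/ℚ where ζ_16 is a primitive 16th root of unity] = 8


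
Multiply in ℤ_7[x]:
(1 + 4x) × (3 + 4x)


Expand and collect like terms; reduce coefficients mod 7:
x^0: 1·3 = 3 ≡ 3 (mod 7)
x^1: 1·4 + 4·3 = 16 ≡ 2 (mod 7)
x^2: 4·4 = 16 ≡ 2 (mod 7)
Result: 3 + 2x + 2x^2

f · g = 3 + 2x + 2x^2


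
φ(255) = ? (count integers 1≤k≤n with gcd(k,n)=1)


Factor n: 255 = 3 × 5 × 17
φ(n) = n · ∏(1 - 1/p) over distinct primes p | n
φ(255) = 255 · (1 - 1/3) · (1 - 1/5) · (1 - 1/17) = 128

φ(255) = 128


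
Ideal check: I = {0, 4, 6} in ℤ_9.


Check ideal conditions for I = {0, 4, 6} in ℤ_9:
(1) I is an additive subgroup? No
(2) For r ∈ ℤ_9 and a ∈ I: r·a ∈ I? No  [counterexample: r=2, a=4, r·a mod 9 = 8 ∉ I]

No, I is not an ideal of ℤ_9


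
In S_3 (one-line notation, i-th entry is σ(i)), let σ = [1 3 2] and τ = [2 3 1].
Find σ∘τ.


σ∘τ: apply τ first, then σ
1 →τ 2 →σ 3
2 →τ 3 →σ 2
3 →τ 1 →σ 1

σ∘τ = [3 2 1]


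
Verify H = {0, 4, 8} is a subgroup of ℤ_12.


Subgroup test for H = {0, 4, 8} in (ℤ_12, +):
(1) 0 ∈ H? Yes
(2) Closure: for all a,b ∈ H, (a+b) mod 12 ∈ H? Yes
(3) Inverses: for all a ∈ H, -a mod 12 ∈ H? Yes

Yes, H is a subgroup of ℤ_12


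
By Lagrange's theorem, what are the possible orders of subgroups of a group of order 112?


Lagrange's theorem: |H| divides |G|
|G| = 112
Divisors of 112: 1, 2, 4, 7, 8, 14, 16, 28, 56, 112

Possible subgroup orders: {1, 2, 4, 7, 8, 14, 16, 28, 56, 112}


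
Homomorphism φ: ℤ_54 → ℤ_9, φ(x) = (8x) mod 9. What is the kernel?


Kernel = preimage of identity
ker(φ) = {x ∈ ℤ_54 : 8x ≡ 0 (mod 9)}. Since 9 | 54, φ is well-defined. The kernel is the cyclic subgroup ⟨9⟩ of ℤ_54 (order 6), i.e. {0, 9, 18, 27, 36, 45}

ker(φ) = {0, 9, 18, 27, 36, 45}


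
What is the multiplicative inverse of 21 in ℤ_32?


Use the extended Euclidean algorithm to write 1 = 21·s + 32·t; then s mod 32 is the inverse.
Euclidean algorithm:
  21 = 0·32 + 21
  32 = 1·21 + 11
  21 = 1·11 + 10
  11 = 1·10 + 1
  10 = 10·1 + 0
gcd(21,32) = 1
Back-substitution gives: 21·(-3) + 32·(2) = 1
So 21⁻¹ ≡ -3 ≡ 29 (mod 32)
Check: 21 × 29 = 609 ≡ 1 (mod 32) ✓

21⁻¹ ≡ 29 (mod 32)


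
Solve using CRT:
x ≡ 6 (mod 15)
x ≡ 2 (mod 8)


m₁ = 15, m₂ = 8, gcd = 1, so CRT applies. M = m₁·m₂ = 120
Let M₁ = M/m₁ = 8, M₂ = M/m₂ = 15
Find y₁ ≡ M₁⁻¹ (mod m₁): 8⁻¹ ≡ 2 (mod 15)
Find y₂ ≡ M₂⁻¹ (mod m₂): 15⁻¹ ≡ 7 (mod 8)
x = a₁·M₁·y₁ + a₂·M₂·y₂ = 6·8·2 + 2·15·7 = 306
Reduce mod 120: x ≡ 66
Check: 66 mod 15 = 6 ✓, 66 mod 8 = 2 ✓

x ≡ 66 (mod 120)


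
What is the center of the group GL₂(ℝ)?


Z(G) = {g ∈ G | gx = xg for all x ∈ G}
Only scalar multiples of the identity commute with all invertible matrices

Z(GL₂(ℝ)) = {aI : a ∈ ℝ, a ≠ 0}


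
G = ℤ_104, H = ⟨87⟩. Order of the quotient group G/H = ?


|⟨87⟩| = n / gcd(87, 104) = 104 / 1 = 104
H is normal (ℤ_104 is abelian).
|G/H| = |G| / |H| = 104 / 104 = 1

|G/H| = 1


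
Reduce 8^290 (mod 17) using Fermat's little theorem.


Fermat's little theorem: if p is prime and gcd(a,p)=1, then a^(p-1) ≡ 1 (mod p)
p = 17 is prime, gcd(8,17) = 1
Reduce exponent: 290 mod 16 = 2
So 8^290 ≡ 8^2 (mod 17)
8^2 mod 17 = 13

8^290 ≡ 13 (mod 17)


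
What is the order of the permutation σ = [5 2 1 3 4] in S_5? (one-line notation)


Cycle decomposition: (1 5 4 3)
Cycle lengths: 4
Order = lcm(4) = 4

ord(σ) = 4


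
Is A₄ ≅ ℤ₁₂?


Comparing A₄ and ℤ₁₂:
A₄ is non-abelian, ℤ₁₂ is abelian

No, A₄ ≇ ℤ₁₂


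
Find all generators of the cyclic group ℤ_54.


g generates ℤ_n iff gcd(g,n) = 1
Prime factors of 54: 2, 3
Generators are g ∈ {1,...,53} not divisible by any of these primes.
Generators: {1, 5, 7, 11, 13, 17, 19, 23, 25, 29, 31, 35, 37, 41, 43, 47, 49, 53}
Number of generators = φ(54) = 18

Generators of ℤ_54 = {1, 5, 7, 11, 13, 17, 19, 23, 25, 29, 31, 35, 37, 41, 43, 47, 49, 53}


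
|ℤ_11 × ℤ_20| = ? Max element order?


|ℤ_11 × ℤ_20| = 11 × 20 = 220
Max element order = lcm(11,20) = 220
Cyclic? Yes (gcd=1)

|ℤ_11×ℤ_20| = 220, max element order = 220


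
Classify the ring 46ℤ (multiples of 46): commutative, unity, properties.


46ℤ is a commutative ring under +,× but has no multiplicative identity (1 ∉ 46ℤ); it has no zero divisors, but without unity it is not an integral domain
Commutative: Yes
Integral domain: No
Has unity: No

46ℤ (multiples of 46): Commutative=Yes, Unity=No


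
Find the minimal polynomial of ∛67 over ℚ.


∛67 satisfies x³ - 67 = 0, irreducible over ℚ (no rational root; 67 is not a perfect cube)

Minimal polynomial: x³ - 67


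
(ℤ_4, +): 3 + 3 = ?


Operation: addition mod 4
3 + 3 = (a + b) mod 4 with a = 3, b = 3

3 + 3 = 2


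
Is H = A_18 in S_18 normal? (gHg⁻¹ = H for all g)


H = A_18 in S_18
A_18 has index 2 in S_18, and every subgroup of index 2 is normal

Yes, normal subgroup


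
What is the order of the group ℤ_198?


ℤ_n has n elements.

|ℤ_198| = 198


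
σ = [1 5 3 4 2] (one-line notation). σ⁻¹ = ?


To find σ⁻¹, swap domain and range:
σ(1) = 1 → σ⁻¹(1) = 1
σ(2) = 5 → σ⁻¹(5) = 2
σ(3) = 3 → σ⁻¹(3) = 3
σ(4) = 4 → σ⁻¹(4) = 4
σ(5) = 2 → σ⁻¹(2) = 5

σ⁻¹ = [1 5 3 4 2]


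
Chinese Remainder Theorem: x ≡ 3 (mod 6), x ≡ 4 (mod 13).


m₁ = 6, m₂ = 13, gcd = 1, so CRT applies. M = m₁·m₂ = 78
Let M₁ = M/m₁ = 13, M₂ = M/m₂ = 6
Find y₁ ≡ M₁⁻¹ (mod m₁): 13⁻¹ ≡ 1 (mod 6)
Find y₂ ≡ M₂⁻¹ (mod m₂): 6⁻¹ ≡ 11 (mod 13)
x = a₁·M₁·y₁ + a₂·M₂·y₂ = 3·13·1 + 4·6·11 = 303
Reduce mod 78: x ≡ 69
Check: 69 mod 6 = 3 ✓, 69 mod 13 = 4 ✓

x ≡ 69 (mod 78)


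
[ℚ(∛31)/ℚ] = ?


∛31 has minimal polynomial x³ - 31 (irreducible over ℚ since 31 is not a perfect cube)

[ℚ(∛31)/ℚ] = 3


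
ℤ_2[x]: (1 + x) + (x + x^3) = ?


Add coefficients mod 2:
x^0: 1 + 0 = 1 (mod 2)
x^1: 1 + 1 = 0 (mod 2)
x^2: 0 + 0 = 0 (mod 2)
x^3: 0 + 1 = 1 (mod 2)
Result: 1 + x^3

f + g = 1 + x^3


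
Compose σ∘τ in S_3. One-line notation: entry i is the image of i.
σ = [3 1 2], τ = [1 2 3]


σ∘τ: apply τ first, then σ
1 →τ 1 →σ 3
2 →τ 2 →σ 1
3 →τ 3 →σ 2

σ∘τ = [3 1 2]


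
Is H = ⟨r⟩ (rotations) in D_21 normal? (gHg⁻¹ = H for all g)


H = ⟨r⟩ (rotations) in D_21
The rotation subgroup ⟨r⟩ has index 2 in D_21, so it is normal

Yes, normal subgroup


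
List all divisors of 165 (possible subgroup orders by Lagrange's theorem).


Lagrange's theorem: |H| divides |G|
|G| = 165
Divisors of 165: 1, 3, 5, 11, 15, 33, 55, 165

Possible subgroup orders: {1, 3, 5, 11, 15, 33, 55, 165}


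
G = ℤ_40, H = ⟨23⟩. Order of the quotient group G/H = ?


|⟨23⟩| = n / gcd(23, 40) = 40 / 1 = 40
H is normal (ℤ_40 is abelian).
|G/H| = |G| / |H| = 40 / 40 = 1

|G/H| = 1


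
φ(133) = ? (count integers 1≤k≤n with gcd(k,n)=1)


Factor n: 133 = 7 × 19
φ(n) = n · ∏(1 - 1/p) over distinct primes p | n
φ(133) = 133 · (1 - 1/7) · (1 - 1/19) = 108

φ(133) = 108


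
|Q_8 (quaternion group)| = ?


Q_8 = {±1, ±i, ±j, ±k}
|Q_8| = 8

|Q_8 (quaternion group)| = 8


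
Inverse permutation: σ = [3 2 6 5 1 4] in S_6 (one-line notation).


To find σ⁻¹, swap domain and range:
σ(1) = 3 → σ⁻¹(3) = 1
σ(2) = 2 → σ⁻¹(2) = 2
σ(3) = 6 → σ⁻¹(6) = 3
σ(4) = 5 → σ⁻¹(5) = 4
σ(5) = 1 → σ⁻¹(1) = 5
σ(6) = 4 → σ⁻¹(4) = 6

σ⁻¹ = [5 2 1 6 4 3]


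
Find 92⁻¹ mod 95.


Use the extended Euclidean algorithm to write 1 = 92·s + 95·t; then s mod 95 is the inverse.
Euclidean algorithm:
  92 = 0·95 + 92
  95 = 1·92 + 3
  92 = 30·3 + 2
  3 = 1·2 + 1
  2 = 2·1 + 0
gcd(92,95) = 1
Back-substitution gives: 92·(-32) + 95·(31) = 1
So 92⁻¹ ≡ -32 ≡ 63 (mod 95)
Check: 92 × 63 = 5796 ≡ 1 (mod 95) ✓

92⁻¹ ≡ 63 (mod 95)


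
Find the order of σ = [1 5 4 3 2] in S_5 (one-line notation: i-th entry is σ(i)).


Cycle decomposition: (2 5) (3 4)
Cycle lengths: 2, 2
Order = lcm(2, 2) = 2

ord(σ) = 2


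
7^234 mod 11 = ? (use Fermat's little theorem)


Fermat's little theorem: if p is prime and gcd(a,p)=1, then a^(p-1) ≡ 1 (mod p)
p = 11 is prime, gcd(7,11) = 1
Reduce exponent: 234 mod 10 = 4
So 7^234 ≡ 7^4 (mod 11)
7^4 mod 11 = 3

7^234 ≡ 3 (mod 11)


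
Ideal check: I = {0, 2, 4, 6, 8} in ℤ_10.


Check ideal conditions for I = {0, 2, 4, 6, 8} in ℤ_10:
(1) I is an additive subgroup? Yes
(2) For r ∈ ℤ_10 and a ∈ I: r·a ∈ I? Yes

Yes, I is an ideal of ℤ_10


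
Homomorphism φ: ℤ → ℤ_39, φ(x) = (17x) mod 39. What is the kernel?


Kernel = preimage of identity
ker(φ) = {x ∈ ℤ : 17x ≡ 0 (mod 39)}. gcd(17,39) = 1, so 17x ≡ 0 (mod 39) ⟺ x ≡ 0 (mod 39/1 = 39). Hence ker(φ) = 39ℤ

ker(φ) = 39ℤ


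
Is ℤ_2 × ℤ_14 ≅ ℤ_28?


Comparing ℤ_2 × ℤ_14 and ℤ_28:
gcd(2,14) = 2 ≠ 1. Max element order in ℤ_2×ℤ_14 is lcm(2,14) = 14 < 28, so it has no element of order 28

No, ℤ_2 × ℤ_14 ≇ ℤ_28


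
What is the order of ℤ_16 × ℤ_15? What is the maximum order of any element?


|ℤ_16 × ℤ_15| = 16 × 15 = 240
Max element order = lcm(16,15) = 240
Cyclic? Yes (gcd=1)

|ℤ_16×ℤ_15| = 240, max element order = 240


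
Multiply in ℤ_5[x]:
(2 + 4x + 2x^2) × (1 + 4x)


Expand and collect like terms; reduce coefficients mod 5:
x^0: 2·1 = 2 ≡ 2 (mod 5)
x^1: 2·4 + 4·1 = 12 ≡ 2 (mod 5)
x^2: 4·4 + 2·1 = 18 ≡ 3 (mod 5)
x^3: 2·4 = 8 ≡ 3 (mod 5)
Result: 2 + 2x + 3x^2 + 3x^3

f · g = 2 + 2x + 3x^2 + 3x^3


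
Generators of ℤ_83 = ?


g generates ℤ_n iff gcd(g,n) = 1
Prime factors of 83: 83
Generators are g ∈ {1,...,82} not divisible by any of these primes.
Generators: {1, 2, 3, 4, 5, 6, 7, 8, 9, 10, 11, 12, 13, 14, 15, 16, 17, 18, 19, 20, 21, 22, 23, 24, 25, 26, 27, 28, 29, 30, 31, 32, 33, 34, 35, 36, 37, 38, 39, 40, 41, 42, 43, 44, 45, 46, 47, 48, 49, 50, 51, 52, 53, 54, 55, 56, 57, 58, 59, 60, 61, 62, 63, 64, 65, 66, 67, 68, 69, 70, 71, 72, 73, 74, 75, 76, 77, 78, 79, 80, 81, 82}
Number of generators = φ(83) = 82

Generators of ℤ_83 = {1, 2, 3, 4, 5, 6, 7, 8, 9, 10, 11, 12, 13, 14, 15, 16, 17, 18, 19, 20, 21, 22, 23, 24, 25, 26, 27, 28, 29, 30, 31, 32, 33, 34, 35, 36, 37, 38, 39, 40, 41, 42, 43, 44, 45, 46, 47, 48, 49, 50, 51, 52, 53, 54, 55, 56, 57, 58, 59, 60, 61, 62, 63, 64, 65, 66, 67, 68, 69, 70, 71, 72, 73, 74, 75, 76, 77, 78, 79, 80, 81, 82}


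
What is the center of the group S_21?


Z(G) = {g ∈ G | gx = xg for all x ∈ G}
S_n is non-abelian for n ≥ 3; Z(S_21) is trivial

Z(S_21) = {e}


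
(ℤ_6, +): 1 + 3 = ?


Operation: addition mod 6
1 + 3 = (a + b) mod 6 with a = 1, b = 3

1 + 3 = 4


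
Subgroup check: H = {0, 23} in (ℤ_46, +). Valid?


Subgroup test for H = {0, 23} in (ℤ_46, +):
(1) 0 ∈ H? Yes
(2) Closure: for all a,b ∈ H, (a+b) mod 46 ∈ H? Yes
(3) Inverses: for all a ∈ H, -a mod 46 ∈ H? Yes

Yes, H is a subgroup of ℤ_46


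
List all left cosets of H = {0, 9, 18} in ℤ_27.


H = {0, 9, 18}, |H| = 3
Number of cosets = |G|/|H| = 27/3 = 9
0 + H = {0, 9, 18}
1 + H = {1, 10, 19}
2 + H = {2, 11, 20}
3 + H = {3, 12, 21}
4 + H = {4, 13, 22}
5 + H = {5, 14, 23}
6 + H = {6, 15, 24}
7 + H = {7, 16, 25}
8 + H = {8, 17, 26}

Cosets: 0+H={0,9,18}; 1+H={1,10,19}; 2+H={2,11,20}; 3+H={3,12,21}; 4+H={4,13,22}; 5+H={5,14,23}; 6+H={6,15,24}; 7+H={7,16,25}; 8+H={8,17,26}


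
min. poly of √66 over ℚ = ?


√66 satisfies x² - 66 = 0, irreducible over ℚ since 66 is squarefree

Minimal polynomial: x² - 66


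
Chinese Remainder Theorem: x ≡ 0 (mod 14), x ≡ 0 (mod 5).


m₁ = 14, m₂ = 5, gcd = 1, so CRT applies. M = m₁·m₂ = 70
Let M₁ = M/m₁ = 5, M₂ = M/m₂ = 14
Find y₁ ≡ M₁⁻¹ (mod m₁): 5⁻¹ ≡ 3 (mod 14)
Find y₂ ≡ M₂⁻¹ (mod m₂): 14⁻¹ ≡ 4 (mod 5)
x = a₁·M₁·y₁ + a₂·M₂·y₂ = 0·5·3 + 0·14·4 = 0
Reduce mod 70: x ≡ 0
Check: 0 mod 14 = 0 ✓, 0 mod 5 = 0 ✓

x ≡ 0 (mod 70)


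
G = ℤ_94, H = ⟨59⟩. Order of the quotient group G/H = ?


|⟨59⟩| = n / gcd(59, 94) = 94 / 1 = 94
H is normal (ℤ_94 is abelian).
|G/H| = |G| / |H| = 94 / 94 = 1

|G/H| = 1


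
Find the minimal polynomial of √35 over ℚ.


√35 satisfies x² - 35 = 0, irreducible over ℚ since 35 is squarefree

Minimal polynomial: x² - 35


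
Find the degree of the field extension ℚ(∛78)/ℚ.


∛78 has minimal polynomial x³ - 78 (irreducible over ℚ since 78 is not a perfect cube)

[ℚ(∛78)/ℚ] = 3


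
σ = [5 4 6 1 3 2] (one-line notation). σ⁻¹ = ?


To find σ⁻¹, swap domain and range:
σ(1) = 5 → σ⁻¹(5) = 1
σ(2) = 4 → σ⁻¹(4) = 2
σ(3) = 6 → σ⁻¹(6) = 3
σ(4) = 1 → σ⁻¹(1) = 4
σ(5) = 3 → σ⁻¹(3) = 5
σ(6) = 2 → σ⁻¹(2) = 6

σ⁻¹ = [4 6 5 2 1 3]


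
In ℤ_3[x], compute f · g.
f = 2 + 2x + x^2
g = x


Expand and collect like terms; reduce coefficients mod 3:
x^0: 2·0 = 0 ≡ 0 (mod 3)
x^1: 2·1 + 2·0 = 2 ≡ 2 (mod 3)
x^2: 2·1 + 1·0 = 2 ≡ 2 (mod 3)
x^3: 1·1 = 1 ≡ 1 (mod 3)
Result: 2x + 2x^2 + x^3

f · g = 2x + 2x^2 + x^3


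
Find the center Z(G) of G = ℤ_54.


Z(G) = {g ∈ G | gx = xg for all x ∈ G}
ℤ_54 is abelian, so Z(G) = G

Z(ℤ_54) = ℤ_54


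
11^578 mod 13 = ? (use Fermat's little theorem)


Fermat's little theorem: if p is prime and gcd(a,p)=1, then a^(p-1) ≡ 1 (mod p)
p = 13 is prime, gcd(11,13) = 1
Reduce exponent: 578 mod 12 = 2
So 11^578 ≡ 11^2 (mod 13)
11^2 mod 13 = 4

11^578 ≡ 4 (mod 13)


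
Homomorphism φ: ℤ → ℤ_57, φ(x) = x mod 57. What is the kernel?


Kernel = preimage of identity
ker(φ) = {x ∈ ℤ : x ≡ 0 (mod 57)} = 57ℤ = {0, ±57, ±114, ...}

ker(φ) = 57ℤ


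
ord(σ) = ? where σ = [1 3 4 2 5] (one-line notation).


Cycle decomposition: (2 3 4)
Cycle lengths: 3
Order = lcm(3) = 3

ord(σ) = 3


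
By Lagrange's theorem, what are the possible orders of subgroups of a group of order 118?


Lagrange's theorem: |H| divides |G|
|G| = 118
Divisors of 118: 1, 2, 59, 118

Possible subgroup orders: {1, 2, 59, 118}


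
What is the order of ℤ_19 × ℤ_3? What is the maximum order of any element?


|ℤ_19 × ℤ_3| = 19 × 3 = 57
Max element order = lcm(19,3) = 57
Cyclic? Yes (gcd=1)

|ℤ_19×ℤ_3| = 57, max element order = 57


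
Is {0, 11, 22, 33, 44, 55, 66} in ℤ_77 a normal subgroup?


H = {0, 11, 22, 33, 44, 55, 66} in ℤ_77
ℤ_77 is abelian; every subgroup of an abelian group is normal

Yes, normal subgroup


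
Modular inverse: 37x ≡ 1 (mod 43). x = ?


Use the extended Euclidean algorithm to write 1 = 37·s + 43·t; then s mod 43 is the inverse.
Euclidean algorithm:
  37 = 0·43 + 37
  43 = 1·37 + 6
  37 = 6·6 + 1
  6 = 6·1 + 0
gcd(37,43) = 1
Back-substitution gives: 37·(7) + 43·(-6) = 1
So 37⁻¹ ≡ 7 ≡ 7 (mod 43)
Check: 37 × 7 = 259 ≡ 1 (mod 43) ✓

37⁻¹ ≡ 7 (mod 43)


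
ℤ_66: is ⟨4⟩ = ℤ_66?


g generates ℤ_n iff gcd(g, n) = 1
gcd(4, 66) = 2
Since gcd = 2 ≠ 1, ⟨4⟩ has order 33 < 66, so 4 is not a generator.

No, 4 does not generate ℤ_66


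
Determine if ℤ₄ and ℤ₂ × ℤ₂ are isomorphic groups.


Comparing ℤ₄ and ℤ₂ × ℤ₂:
ℤ₄ has an element of order 4; ℤ₂×ℤ₂ has exponent 2

No, ℤ₄ ≇ ℤ₂ × ℤ₂


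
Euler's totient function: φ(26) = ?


φ(n) = count of k ∈ {1,...,n} with gcd(k,n)=1
Coprimes to 26: {1, 3, 5, 7, 9, 11, 15, 17, 19, 21, 23, 25}
Count: 12

φ(26) = 12


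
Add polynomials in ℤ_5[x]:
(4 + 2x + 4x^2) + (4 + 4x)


Add coefficients mod 5:
x^0: 4 + 4 = 3 (mod 5)
x^1: 2 + 4 = 1 (mod 5)
x^2: 4 + 0 = 4 (mod 5)
Result: 3 + x + 4x^2

f + g = 3 + x + 4x^2


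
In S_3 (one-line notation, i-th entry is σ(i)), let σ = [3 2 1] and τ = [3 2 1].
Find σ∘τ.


σ∘τ: apply τ first, then σ
1 →τ 3 →σ 1
2 →τ 2 →σ 2
3 →τ 1 →σ 3

σ∘τ = [1 2 3]


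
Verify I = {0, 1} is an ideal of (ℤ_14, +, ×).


Check ideal conditions for I = {0, 1} in ℤ_14:
(1) I is an additive subgroup? No
(2) For r ∈ ℤ_14 and a ∈ I: r·a ∈ I? No  [counterexample: r=2, a=1, r·a mod 14 = 2 ∉ I]

No, I is not an ideal of ℤ_14


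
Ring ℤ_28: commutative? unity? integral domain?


ℤ_28 is a commutative ring with unity 1; 28 = 2×14 is composite, so 2·14 ≡ 0 gives zero divisors (not an integral domain)
Commutative: Yes
Integral domain: No
Has unity: Yes

ℤ_28: Commutative=Yes, Unity=Yes


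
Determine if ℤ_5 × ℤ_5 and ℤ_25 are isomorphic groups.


Comparing ℤ_5 × ℤ_5 and ℤ_25:
gcd(5,5) = 5 ≠ 1. Max element order in ℤ_5×ℤ_5 is lcm(5,5) = 5 < 25, so it has no element of order 25

No, ℤ_5 × ℤ_5 ≇ ℤ_25


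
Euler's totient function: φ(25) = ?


φ(n) = count of k ∈ {1,...,n} with gcd(k,n)=1
Coprimes to 25: {1, 2, 3, 4, 6, 7, 8, 9, 11, 12, 13, 14, 16, 17, 18, 19, 21, 22, 23, 24}
Count: 20

φ(25) = 20


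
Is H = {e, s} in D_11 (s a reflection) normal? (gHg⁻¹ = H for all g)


H = {e, s} in D_11 (s a reflection)
r·s·r⁻¹ = sr⁻² ≠ s for n ≥ 3, so {e, s} is not closed under conjugation

No, not a normal subgroup


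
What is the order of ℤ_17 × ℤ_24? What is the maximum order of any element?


|ℤ_17 × ℤ_24| = 17 × 24 = 408
Max element order = lcm(17,24) = 408
Cyclic? Yes (gcd=1)

|ℤ_17×ℤ_24| = 408, max element order = 408


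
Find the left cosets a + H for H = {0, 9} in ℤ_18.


H = {0, 9}, |H| = 2
Number of cosets = |G|/|H| = 18/2 = 9
0 + H = {0, 9}
1 + H = {1, 10}
2 + H = {2, 11}
3 + H = {3, 12}
4 + H = {4, 13}
5 + H = {5, 14}
6 + H = {6, 15}
7 + H = {7, 16}
8 + H = {8, 17}

Cosets: 0+H={0,9}; 1+H={1,10}; 2+H={2,11}; 3+H={3,12}; 4+H={4,13}; 5+H={5,14}; 6+H={6,15}; 7+H={7,16}; 8+H={8,17}


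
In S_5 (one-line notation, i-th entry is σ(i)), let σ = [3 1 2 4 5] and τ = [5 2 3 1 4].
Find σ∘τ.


σ∘τ: apply τ first, then σ
1 →τ 5 →σ 5
2 →τ 2 →σ 1
3 →τ 3 →σ 2
4 →τ 1 →σ 3
5 →τ 4 →σ 4

σ∘τ = [5 1 2 3 4]


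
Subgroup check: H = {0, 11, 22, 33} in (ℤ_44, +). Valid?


Subgroup test for H = {0, 11, 22, 33} in (ℤ_44, +):
(1) 0 ∈ H? Yes
(2) Closure: for all a,b ∈ H, (a+b) mod 44 ∈ H? Yes
(3) Inverses: for all a ∈ H, -a mod 44 ∈ H? Yes

Yes, H is a subgroup of ℤ_44


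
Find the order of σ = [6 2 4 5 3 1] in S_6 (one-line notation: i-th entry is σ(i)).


Cycle decomposition: (1 6) (3 4 5)
Cycle lengths: 2, 3
Order = lcm(2, 3) = 6

ord(σ) = 6


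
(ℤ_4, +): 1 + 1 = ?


Operation: addition mod 4
1 + 1 = (a + b) mod 4 with a = 1, b = 1

1 + 1 = 2


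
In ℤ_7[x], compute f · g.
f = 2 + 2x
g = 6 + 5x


Expand and collect like terms; reduce coefficients mod 7:
x^0: 2·6 = 12 ≡ 5 (mod 7)
x^1: 2·5 + 2·6 = 22 ≡ 1 (mod 7)
x^2: 2·5 = 10 ≡ 3 (mod 7)
Result: 5 + x + 3x^2

f · g = 5 + x + 3x^2


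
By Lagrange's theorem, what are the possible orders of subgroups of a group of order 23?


Lagrange's theorem: |H| divides |G|
|G| = 23
Divisors of 23: 1, 23

Possible subgroup orders: {1, 23}


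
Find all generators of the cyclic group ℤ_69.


g generates ℤ_n iff gcd(g,n) = 1
Prime factors of 69: 3, 23
Generators are g ∈ {1,...,68} not divisible by any of these primes.
Generators: {1, 2, 4, 5, 7, 8, 10, 11, 13, 14, 16, 17, 19, 20, 22, 25, 26, 28, 29, 31, 32, 34, 35, 37, 38, 40, 41, 43, 44, 47, 49, 50, 52, 53, 55, 56, 58, 59, 61, 62, 64, 65, 67, 68}
Number of generators = φ(69) = 44

Generators of ℤ_69 = {1, 2, 4, 5, 7, 8, 10, 11, 13, 14, 16, 17, 19, 20, 22, 25, 26, 28, 29, 31, 32, 34, 35, 37, 38, 40, 41, 43, 44, 47, 49, 50, 52, 53, 55, 56, 58, 59, 61, 62, 64, 65, 67, 68}


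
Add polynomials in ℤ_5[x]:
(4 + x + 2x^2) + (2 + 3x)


Add coefficients mod 5:
x^0: 4 + 2 = 1 (mod 5)
x^1: 1 + 3 = 4 (mod 5)
x^2: 2 + 0 = 2 (mod 5)
Result: 1 + 4x + 2x^2

f + g = 1 + 4x + 2x^2


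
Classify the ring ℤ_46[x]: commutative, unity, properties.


ℤ_46 has zero divisors (2·23 ≡ 0), and these lift to constant zero divisors in ℤ_46[x]; so not an integral domain
Commutative: Yes
Integral domain: No
Has unity: Yes

ℤ_46[x]: Commutative=Yes, Unity=Yes


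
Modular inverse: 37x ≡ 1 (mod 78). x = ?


Use the extended Euclidean algorithm to write 1 = 37·s + 78·t; then s mod 78 is the inverse.
Euclidean algorithm:
  37 = 0·78 + 37
  78 = 2·37 + 4
  37 = 9·4 + 1
  4 = 4·1 + 0
gcd(37,78) = 1
Back-substitution gives: 37·(19) + 78·(-9) = 1
So 37⁻¹ ≡ 19 ≡ 19 (mod 78)
Check: 37 × 19 = 703 ≡ 1 (mod 78) ✓

37⁻¹ ≡ 19 (mod 78)


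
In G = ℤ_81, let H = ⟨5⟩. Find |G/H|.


|⟨5⟩| = n / gcd(5, 81) = 81 / 1 = 81
H is normal (ℤ_81 is abelian).
|G/H| = |G| / |H| = 81 / 81 = 1

|G/H| = 1


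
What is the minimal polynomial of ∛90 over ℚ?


∛90 satisfies x³ - 90 = 0, irreducible over ℚ (no rational root; 90 is not a perfect cube)

Minimal polynomial: x³ - 90


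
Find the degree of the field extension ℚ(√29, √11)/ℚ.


[ℚ(√29,√11):ℚ] = [ℚ(√29,√11):ℚ(√29)]·[ℚ(√29):ℚ] = 2·2 = 4

[ℚ(√29, √11)/ℚ] = 4


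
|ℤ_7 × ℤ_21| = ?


|A × B| = |A| · |B|
|ℤ_7 × ℤ_21| = 7 × 21 = 147

|ℤ_7 × ℤ_21| = 147


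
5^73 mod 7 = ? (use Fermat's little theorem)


Fermat's little theorem: if p is prime and gcd(a,p)=1, then a^(p-1) ≡ 1 (mod p)
p = 7 is prime, gcd(5,7) = 1
Reduce exponent: 73 mod 6 = 1
So 5^73 ≡ 5^1 (mod 7)
5^1 mod 7 = 5

5^73 ≡ 5 (mod 7)


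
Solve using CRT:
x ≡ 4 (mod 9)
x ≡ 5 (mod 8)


m₁ = 9, m₂ = 8, gcd = 1, so CRT applies. M = m₁·m₂ = 72
Let M₁ = M/m₁ = 8, M₂ = M/m₂ = 9
Find y₁ ≡ M₁⁻¹ (mod m₁): 8⁻¹ ≡ 8 (mod 9)
Find y₂ ≡ M₂⁻¹ (mod m₂): 9⁻¹ ≡ 1 (mod 8)
x = a₁·M₁·y₁ + a₂·M₂·y₂ = 4·8·8 + 5·9·1 = 301
Reduce mod 72: x ≡ 13
Check: 13 mod 9 = 4 ✓, 13 mod 8 = 5 ✓

x ≡ 13 (mod 72)


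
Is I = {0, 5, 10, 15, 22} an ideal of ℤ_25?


Check ideal conditions for I = {0, 5, 10, 15, 22} in ℤ_25:
(1) I is an additive subgroup? No
(2) For r ∈ ℤ_25 and a ∈ I: r·a ∈ I? No  [counterexample: r=2, a=10, r·a mod 25 = 20 ∉ I]

No, I is not an ideal of ℤ_25


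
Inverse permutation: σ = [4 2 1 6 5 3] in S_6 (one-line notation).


To find σ⁻¹, swap domain and range:
σ(1) = 4 → σ⁻¹(4) = 1
σ(2) = 2 → σ⁻¹(2) = 2
σ(3) = 1 → σ⁻¹(1) = 3
σ(4) = 6 → σ⁻¹(6) = 4
σ(5) = 5 → σ⁻¹(5) = 5
σ(6) = 3 → σ⁻¹(3) = 6

σ⁻¹ = [3 2 6 1 5 4]


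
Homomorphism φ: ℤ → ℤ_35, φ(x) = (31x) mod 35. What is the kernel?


Kernel = preimage of identity
ker(φ) = {x ∈ ℤ : 31x ≡ 0 (mod 35)}. gcd(31,35) = 1, so 31x ≡ 0 (mod 35) ⟺ x ≡ 0 (mod 35/1 = 35). Hence ker(φ) = 35ℤ

ker(φ) = 35ℤ


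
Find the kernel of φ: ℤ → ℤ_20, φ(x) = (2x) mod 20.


Kernel = preimage of identity
ker(φ) = {x ∈ ℤ : 2x ≡ 0 (mod 20)}. gcd(2,20) = 2, so 2x ≡ 0 (mod 20) ⟺ x ≡ 0 (mod 20/2 = 10). Hence ker(φ) = 10ℤ

ker(φ) = 10ℤ


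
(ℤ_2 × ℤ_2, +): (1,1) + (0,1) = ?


Operation: componentwise addition mod (2, 2)
(1,1) + (0,1) = ((a₁+b₁) mod 2, (a₂+b₂) mod 2) with a = (1,1), b = (0,1)

(1,1) + (0,1) = (1,0)


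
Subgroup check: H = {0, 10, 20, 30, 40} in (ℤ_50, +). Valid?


Subgroup test for H = {0, 10, 20, 30, 40} in (ℤ_50, +):
(1) 0 ∈ H? Yes
(2) Closure: for all a,b ∈ H, (a+b) mod 50 ∈ H? Yes
(3) Inverses: for all a ∈ H, -a mod 50 ∈ H? Yes

Yes, H is a subgroup of ℤ_50


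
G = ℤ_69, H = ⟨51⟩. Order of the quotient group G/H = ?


|⟨51⟩| = n / gcd(51, 69) = 69 / 3 = 23
H is normal (ℤ_69 is abelian).
|G/H| = |G| / |H| = 69 / 23 = 3

|G/H| = 3


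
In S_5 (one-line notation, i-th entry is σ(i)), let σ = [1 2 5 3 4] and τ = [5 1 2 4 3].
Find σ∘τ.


σ∘τ: apply τ first, then σ
1 →τ 5 →σ 4
2 →τ 1 →σ 1
3 →τ 2 →σ 2
4 →τ 4 →σ 3
5 →τ 3 →σ 5

σ∘τ = [4 1 2 3 5]


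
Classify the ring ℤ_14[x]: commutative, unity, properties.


ℤ_14 has zero divisors (2·7 ≡ 0), and these lift to constant zero divisors in ℤ_14[x]; so not an integral domain
Commutative: Yes
Integral domain: No
Has unity: Yes

ℤ_14[x]: Commutative=Yes, Unity=Yes


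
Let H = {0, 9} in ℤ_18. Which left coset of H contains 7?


7 + H = {7 + h (mod 18) : h ∈ H}
7+0=7, 7+9=16

7 + H = {7, 16}


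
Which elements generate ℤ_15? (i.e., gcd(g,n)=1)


g generates ℤ_n iff gcd(g,n) = 1
Checking each g ∈ {1,...,14}:
gcd(1,15) = 1
gcd(2,15) = 1
gcd(3,15) = 3
gcd(4,15) = 1
gcd(5,15) = 5
gcd(6,15) = 3
gcd(7,15) = 1
gcd(8,15) = 1
gcd(9,15) = 3
gcd(10,15) = 5
gcd(11,15) = 1
gcd(12,15) = 3
gcd(13,15) = 1
gcd(14,15) = 1
Generators: {1, 2, 4, 7, 8, 11, 13, 14}
Number of generators = φ(15) = 8

Generators of ℤ_15 = {1, 2, 4, 7, 8, 11, 13, 14}


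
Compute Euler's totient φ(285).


Factor n: 285 = 3 × 5 × 19
φ(n) = n · ∏(1 - 1/p) over distinct primes p | n
φ(285) = 285 · (1 - 1/3) · (1 - 1/5) · (1 - 1/19) = 144

φ(285) = 144


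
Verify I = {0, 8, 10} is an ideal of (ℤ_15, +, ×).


Check ideal conditions for I = {0, 8, 10} in ℤ_15:
(1) I is an additive subgroup? No
(2) For r ∈ ℤ_15 and a ∈ I: r·a ∈ I? No  [counterexample: r=2, a=8, r·a mod 15 = 1 ∉ I]

No, I is not an ideal of ℤ_15


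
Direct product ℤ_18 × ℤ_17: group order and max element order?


|ℤ_18 × ℤ_17| = 18 × 17 = 306
Max element order = lcm(18,17) = 306
Cyclic? Yes (gcd=1)

|ℤ_18×ℤ_17| = 306, max element order = 306


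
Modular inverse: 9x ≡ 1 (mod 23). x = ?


Use the extended Euclidean algorithm to write 1 = 9·s + 23·t; then s mod 23 is the inverse.
Euclidean algorithm:
  9 = 0·23 + 9
  23 = 2·9 + 5
  9 = 1·5 + 4
  5 = 1·4 + 1
  4 = 4·1 + 0
gcd(9,23) = 1
Back-substitution gives: 9·(-5) + 23·(2) = 1
So 9⁻¹ ≡ -5 ≡ 18 (mod 23)
Check: 9 × 18 = 162 ≡ 1 (mod 23) ✓

9⁻¹ ≡ 18 (mod 23)


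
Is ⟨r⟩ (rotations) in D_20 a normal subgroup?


H = ⟨r⟩ (rotations) in D_20
The rotation subgroup ⟨r⟩ has index 2 in D_20, so it is normal

Yes, normal subgroup


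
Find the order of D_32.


|D_n| = 2n (n rotations and n reflections)
|D_32| = 2×32 = 64

|D_32| = 64


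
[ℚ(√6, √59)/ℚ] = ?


[ℚ(√6,√59):ℚ] = [ℚ(√6,√59):ℚ(√6)]·[ℚ(√6):ℚ] = 2·2 = 4

[ℚ(√6, √59)/ℚ] = 4


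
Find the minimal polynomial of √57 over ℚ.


√57 satisfies x² - 57 = 0, irreducible over ℚ since 57 is squarefree

Minimal polynomial: x² - 57


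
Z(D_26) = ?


Z(G) = {g ∈ G | gx = xg for all x ∈ G}
For even n, Z(D_n) = {e, r^(n/2)}: the 180° rotation r^13 commutes with every reflection and rotation

Z(D_26) = {e, r^13}


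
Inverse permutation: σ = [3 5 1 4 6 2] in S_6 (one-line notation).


To find σ⁻¹, swap domain and range:
σ(1) = 3 → σ⁻¹(3) = 1
σ(2) = 5 → σ⁻¹(5) = 2
σ(3) = 1 → σ⁻¹(1) = 3
σ(4) = 4 → σ⁻¹(4) = 4
σ(5) = 6 → σ⁻¹(6) = 5
σ(6) = 2 → σ⁻¹(2) = 6

σ⁻¹ = [3 6 1 4 2 5]


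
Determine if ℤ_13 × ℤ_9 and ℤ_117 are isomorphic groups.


Comparing ℤ_13 × ℤ_9 and ℤ_117:
gcd(13,9) = 1, so ℤ_13 × ℤ_9 ≅ ℤ_117 (CRT)

Yes, ℤ_13 × ℤ_9 ≅ ℤ_117


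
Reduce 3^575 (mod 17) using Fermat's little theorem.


Fermat's little theorem: if p is prime and gcd(a,p)=1, then a^(p-1) ≡ 1 (mod p)
p = 17 is prime, gcd(3,17) = 1
Reduce exponent: 575 mod 16 = 15
So 3^575 ≡ 3^15 (mod 17)
3^15 mod 17 = 6

3^575 ≡ 6 (mod 17)


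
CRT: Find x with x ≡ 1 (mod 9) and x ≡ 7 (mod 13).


m₁ = 9, m₂ = 13, gcd = 1, so CRT applies. M = m₁·m₂ = 117
Let M₁ = M/m₁ = 13, M₂ = M/m₂ = 9
Find y₁ ≡ M₁⁻¹ (mod m₁): 13⁻¹ ≡ 7 (mod 9)
Find y₂ ≡ M₂⁻¹ (mod m₂): 9⁻¹ ≡ 3 (mod 13)
x = a₁·M₁·y₁ + a₂·M₂·y₂ = 1·13·7 + 7·9·3 = 280
Reduce mod 117: x ≡ 46
Check: 46 mod 9 = 1 ✓, 46 mod 13 = 7 ✓

x ≡ 46 (mod 117)


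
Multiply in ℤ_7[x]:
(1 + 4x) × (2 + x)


Expand and collect like terms; reduce coefficients mod 7:
x^0: 1·2 = 2 ≡ 2 (mod 7)
x^1: 1·1 + 4·2 = 9 ≡ 2 (mod 7)
x^2: 4·1 = 4 ≡ 4 (mod 7)
Result: 2 + 2x + 4x^2

f · g = 2 + 2x + 4x^2


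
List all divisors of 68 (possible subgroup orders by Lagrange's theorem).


Lagrange's theorem: |H| divides |G|
|G| = 68
Divisors of 68: 1, 2, 4, 17, 34, 68

Possible subgroup orders: {1, 2, 4, 17, 34, 68}


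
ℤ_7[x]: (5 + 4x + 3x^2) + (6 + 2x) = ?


Add coefficients mod 7:
x^0: 5 + 6 = 4 (mod 7)
x^1: 4 + 2 = 6 (mod 7)
x^2: 3 + 0 = 3 (mod 7)
Result: 4 + 6x + 3x^2

f + g = 4 + 6x + 3x^2


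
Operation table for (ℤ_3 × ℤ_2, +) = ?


Elements: {(0,0), (0,1), (1,0), (1,1), (2,0), (2,1)}
Operation: componentwise addition mod (3, 2)
Entry (a, b) = ((a₁+b₁) mod 3, (a₂+b₂) mod 2)

Cayley table:
      | (0,0) | (0,1) | (1,0) | (1,1) | (2,0) | (2,1)
(0,0) | (0,0) | (0,1) | (1,0) | (1,1) | (2,0) | (2,1)
(0,1) | (0,1) | (0,0) | (1,1) | (1,0) | (2,1) | (2,0)
(1,0) | (1,0) | (1,1) | (2,0) | (2,1) | (0,0) | (0,1)
(1,1) | (1,1) | (1,0) | (2,1) | (2,0) | (0,1) | (0,0)
(2,0) | (2,0) | (2,1) | (0,0) | (0,1) | (1,0) | (1,1)
(2,1) | (2,1) | (2,0) | (0,1) | (0,0) | (1,1) | (1,0)


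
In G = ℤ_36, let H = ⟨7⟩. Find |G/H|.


|⟨7⟩| = n / gcd(7, 36) = 36 / 1 = 36
H is normal (ℤ_36 is abelian).
|G/H| = |G| / |H| = 36 / 36 = 1

|G/H| = 1


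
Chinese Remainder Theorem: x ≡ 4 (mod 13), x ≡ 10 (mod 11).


m₁ = 13, m₂ = 11, gcd = 1, so CRT applies. M = m₁·m₂ = 143
Let M₁ = M/m₁ = 11, M₂ = M/m₂ = 13
Find y₁ ≡ M₁⁻¹ (mod m₁): 11⁻¹ ≡ 6 (mod 13)
Find y₂ ≡ M₂⁻¹ (mod m₂): 13⁻¹ ≡ 6 (mod 11)
x = a₁·M₁·y₁ + a₂·M₂·y₂ = 4·11·6 + 10·13·6 = 1044
Reduce mod 143: x ≡ 43
Check: 43 mod 13 = 4 ✓, 43 mod 11 = 10 ✓

x ≡ 43 (mod 143)


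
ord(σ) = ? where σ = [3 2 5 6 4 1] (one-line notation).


Cycle decomposition: (1 3 5 4 6)
Cycle lengths: 5
Order = lcm(5) = 5

ord(σ) = 5


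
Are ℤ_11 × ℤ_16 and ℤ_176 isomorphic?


Comparing ℤ_11 × ℤ_16 and ℤ_176:
gcd(11,16) = 1, so ℤ_11 × ℤ_16 ≅ ℤ_176 (CRT)

Yes, ℤ_11 × ℤ_16 ≅ ℤ_176


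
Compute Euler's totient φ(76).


Factor n: 76 = 2^2 × 19
φ(n) = n · ∏(1 - 1/p) over distinct primes p | n
φ(76) = 76 · (1 - 1/2) · (1 - 1/19) = 36

φ(76) = 36


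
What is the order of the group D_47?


|D_n| = 2n (n rotations and n reflections)
|D_47| = 2×47 = 94

|D_47| = 94


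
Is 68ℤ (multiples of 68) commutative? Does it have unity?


68ℤ is a commutative ring under +,× but has no multiplicative identity (1 ∉ 68ℤ); it has no zero divisors, but without unity it is not an integral domain
Commutative: Yes
Integral domain: No
Has unity: No

68ℤ (multiples of 68): Commutative=Yes, Unity=No


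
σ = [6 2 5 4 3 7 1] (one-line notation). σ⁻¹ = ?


To find σ⁻¹, swap domain and range:
σ(1) = 6 → σ⁻¹(6) = 1
σ(2) = 2 → σ⁻¹(2) = 2
σ(3) = 5 → σ⁻¹(5) = 3
σ(4) = 4 → σ⁻¹(4) = 4
σ(5) = 3 → σ⁻¹(3) = 5
σ(6) = 7 → σ⁻¹(7) = 6
σ(7) = 1 → σ⁻¹(1) = 7

σ⁻¹ = [7 2 5 4 3 1 6]


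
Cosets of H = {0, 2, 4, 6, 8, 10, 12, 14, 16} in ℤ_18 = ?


H = {0, 2, 4, 6, 8, 10, 12, 14, 16}, |H| = 9
Number of cosets = |G|/|H| = 18/9 = 2
0 + H = {0, 2, 4, 6, 8, 10, 12, 14, 16}
1 + H = {1, 3, 5, 7, 9, 11, 13, 15, 17}

Cosets: 0+H={0,2,4,6,8,10,12,14,16}; 1+H={1,3,5,7,9,11,13,15,17}


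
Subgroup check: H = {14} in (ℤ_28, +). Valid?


Subgroup test for H = {14} in (ℤ_28, +):
(1) 0 ∈ H? No
(2) Closure: for all a,b ∈ H, (a+b) mod 28 ∈ H? No  [counterexample: 14 + 14 = 0 ∉ H]
(3) Inverses: for all a ∈ H, -a mod 28 ∈ H? Yes

No, H is not a subgroup of ℤ_28


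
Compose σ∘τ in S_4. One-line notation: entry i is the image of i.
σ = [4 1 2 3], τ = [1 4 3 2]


σ∘τ: apply τ first, then σ
1 →τ 1 →σ 4
2 →τ 4 →σ 3
3 →τ 3 →σ 2
4 →τ 2 →σ 1

σ∘τ = [4 3 2 1]


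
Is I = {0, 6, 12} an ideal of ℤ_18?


Check ideal conditions for I = {0, 6, 12} in ℤ_18:
(1) I is an additive subgroup? Yes
(2) For r ∈ ℤ_18 and a ∈ I: r·a ∈ I? Yes

Yes, I is an ideal of ℤ_18


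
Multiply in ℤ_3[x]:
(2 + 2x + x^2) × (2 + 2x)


Expand and collect like terms; reduce coefficients mod 3:
x^0: 2·2 = 4 ≡ 1 (mod 3)
x^1: 2·2 + 2·2 = 8 ≡ 2 (mod 3)
x^2: 2·2 + 1·2 = 6 ≡ 0 (mod 3)
x^3: 1·2 = 2 ≡ 2 (mod 3)
Result: 1 + 2x + 2x^3

f · g = 1 + 2x + 2x^3


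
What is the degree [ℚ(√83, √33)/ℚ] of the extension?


[ℚ(√83,√33):ℚ] = [ℚ(√83,√33):ℚ(√83)]·[ℚ(√83):ℚ] = 2·2 = 4

[ℚ(√83, √33)/ℚ] = 4


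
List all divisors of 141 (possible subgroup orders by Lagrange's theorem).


Lagrange's theorem: |H| divides |G|
|G| = 141
Divisors of 141: 1, 3, 47, 141

Possible subgroup orders: {1, 3, 47, 141}


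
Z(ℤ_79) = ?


Z(G) = {g ∈ G | gx = xg for all x ∈ G}
ℤ_79 is abelian, so Z(G) = G

Z(ℤ_79) = ℤ_79


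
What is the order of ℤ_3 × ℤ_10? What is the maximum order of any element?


|ℤ_3 × ℤ_10| = 3 × 10 = 30
Max element order = lcm(3,10) = 30
Cyclic? Yes (gcd=1)

|ℤ_3×ℤ_10| = 30, max element order = 30


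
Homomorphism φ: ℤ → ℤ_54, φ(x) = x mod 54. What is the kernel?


Kernel = preimage of identity
ker(φ) = {x ∈ ℤ : x ≡ 0 (mod 54)} = 54ℤ = {0, ±54, ±108, ...}

ker(φ) = 54ℤ


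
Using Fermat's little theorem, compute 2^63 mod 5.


Fermat's little theorem: if p is prime and gcd(a,p)=1, then a^(p-1) ≡ 1 (mod p)
p = 5 is prime, gcd(2,5) = 1
Reduce exponent: 63 mod 4 = 3
So 2^63 ≡ 2^3 (mod 5)
2^3 mod 5 = 3

2^63 ≡ 3 (mod 5)


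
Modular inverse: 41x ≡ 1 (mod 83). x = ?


Use the extended Euclidean algorithm to write 1 = 41·s + 83·t; then s mod 83 is the inverse.
Euclidean algorithm:
  41 = 0·83 + 41
  83 = 2·41 + 1
  41 = 41·1 + 0
gcd(41,83) = 1
Back-substitution gives: 41·(-2) + 83·(1) = 1
So 41⁻¹ ≡ -2 ≡ 81 (mod 83)
Check: 41 × 81 = 3321 ≡ 1 (mod 83) ✓

41⁻¹ ≡ 81 (mod 83)


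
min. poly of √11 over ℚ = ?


√11 satisfies x² - 11 = 0, irreducible over ℚ since 11 is squarefree

Minimal polynomial: x² - 11


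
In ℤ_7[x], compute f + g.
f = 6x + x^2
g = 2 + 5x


Add coefficients mod 7:
x^0: 0 + 2 = 2 (mod 7)
x^1: 6 + 5 = 4 (mod 7)
x^2: 1 + 0 = 1 (mod 7)
Result: 2 + 4x + x^2

f + g = 2 + 4x + x^2


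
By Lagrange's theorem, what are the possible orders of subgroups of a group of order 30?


Lagrange's theorem: |H| divides |G|
|G| = 30
Divisors of 30: 1, 2, 3, 5, 6, 10, 15, 30

Possible subgroup orders: {1, 2, 3, 5, 6, 10, 15, 30}


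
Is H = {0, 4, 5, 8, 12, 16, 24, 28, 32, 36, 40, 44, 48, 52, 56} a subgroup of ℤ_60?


Subgroup test for H = {0, 4, 5, 8, 12, 16, 24, 28, 32, 36, 40, 44, 48, 52, 56} in (ℤ_60, +):
(1) 0 ∈ H? Yes
(2) Closure: for all a,b ∈ H, (a+b) mod 60 ∈ H? No  [counterexample: 4 + 5 = 9 ∉ H]
(3) Inverses: for all a ∈ H, -a mod 60 ∈ H? No

No, H is not a subgroup of ℤ_60


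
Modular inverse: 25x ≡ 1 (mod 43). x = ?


Use the extended Euclidean algorithm to write 1 = 25·s + 43·t; then s mod 43 is the inverse.
Euclidean algorithm:
  25 = 0·43 + 25
  43 = 1·25 + 18
  25 = 1·18 + 7
  18 = 2·7 + 4
  7 = 1·4 + 3
  4 = 1·3 + 1
  3 = 3·1 + 0
gcd(25,43) = 1
Back-substitution gives: 25·(-12) + 43·(7) = 1
So 25⁻¹ ≡ -12 ≡ 31 (mod 43)
Check: 25 × 31 = 775 ≡ 1 (mod 43) ✓

25⁻¹ ≡ 31 (mod 43)


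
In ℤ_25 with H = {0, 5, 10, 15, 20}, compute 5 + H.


5 + H = {5 + h (mod 25) : h ∈ H}
5+0=5, 5+5=10, 5+10=15, 5+15=20, 5+20=0
5 + H = {0, 5, 10, 15, 20} = 0 + H

5 + H = {0, 5, 10, 15, 20}


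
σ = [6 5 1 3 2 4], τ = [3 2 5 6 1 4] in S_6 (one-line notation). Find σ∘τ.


σ∘τ: apply τ first, then σ
1 →τ 3 →σ 1
2 →τ 2 →σ 5
3 →τ 5 →σ 2
4 →τ 6 →σ 4
5 →τ 1 →σ 6
6 →τ 4 →σ 3

σ∘τ = [1 5 2 4 6 3]


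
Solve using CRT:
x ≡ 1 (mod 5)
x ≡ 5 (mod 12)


m₁ = 5, m₂ = 12, gcd = 1, so CRT applies. M = m₁·m₂ = 60
Let M₁ = M/m₁ = 12, M₂ = M/m₂ = 5
Find y₁ ≡ M₁⁻¹ (mod m₁): 12⁻¹ ≡ 3 (mod 5)
Find y₂ ≡ M₂⁻¹ (mod m₂): 5⁻¹ ≡ 5 (mod 12)
x = a₁·M₁·y₁ + a₂·M₂·y₂ = 1·12·3 + 5·5·5 = 161
Reduce mod 60: x ≡ 41
Check: 41 mod 5 = 1 ✓, 41 mod 12 = 5 ✓

x ≡ 41 (mod 60)


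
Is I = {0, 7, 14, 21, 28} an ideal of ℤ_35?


Check ideal conditions for I = {0, 7, 14, 21, 28} in ℤ_35:
(1) I is an additive subgroup? Yes
(2) For r ∈ ℤ_35 and a ∈ I: r·a ∈ I? Yes

Yes, I is an ideal of ℤ_35


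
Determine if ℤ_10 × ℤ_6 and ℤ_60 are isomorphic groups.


Comparing ℤ_10 × ℤ_6 and ℤ_60:
gcd(10,6) = 2 ≠ 1. Max element order in ℤ_10×ℤ_6 is lcm(10,6) = 30 < 60, so it has no element of order 60

No, ℤ_10 × ℤ_6 ≇ ℤ_60


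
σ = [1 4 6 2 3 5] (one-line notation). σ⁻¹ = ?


To find σ⁻¹, swap domain and range:
σ(1) = 1 → σ⁻¹(1) = 1
σ(2) = 4 → σ⁻¹(4) = 2
σ(3) = 6 → σ⁻¹(6) = 3
σ(4) = 2 → σ⁻¹(2) = 4
σ(5) = 3 → σ⁻¹(3) = 5
σ(6) = 5 → σ⁻¹(5) = 6

σ⁻¹ = [1 4 5 2 6 3]


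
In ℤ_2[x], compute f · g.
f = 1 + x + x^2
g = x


Expand and collect like terms; reduce coefficients mod 2:
x^0: 1·0 = 0 ≡ 0 (mod 2)
x^1: 1·1 + 1·0 = 1 ≡ 1 (mod 2)
x^2: 1·1 + 1·0 = 1 ≡ 1 (mod 2)
x^3: 1·1 = 1 ≡ 1 (mod 2)
Result: x + x^2 + x^3

f · g = x + x^2 + x^3


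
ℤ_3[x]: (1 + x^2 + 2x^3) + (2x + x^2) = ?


Add coefficients mod 3:
x^0: 1 + 0 = 1 (mod 3)
x^1: 0 + 2 = 2 (mod 3)
x^2: 1 + 1 = 2 (mod 3)
x^3: 2 + 0 = 2 (mod 3)
Result: 1 + 2x + 2x^2 + 2x^3

f + g = 1 + 2x + 2x^2 + 2x^3


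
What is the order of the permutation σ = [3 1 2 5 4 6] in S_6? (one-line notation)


Cycle decomposition: (1 3 2) (4 5)
Cycle lengths: 3, 2
Order = lcm(3, 2) = 6

ord(σ) = 6


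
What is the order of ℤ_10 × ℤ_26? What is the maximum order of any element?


|ℤ_10 × ℤ_26| = 10 × 26 = 260
Max element order = lcm(10,26) = 130
Cyclic? No (gcd=2)

|ℤ_10×ℤ_26| = 260, max element order = 130


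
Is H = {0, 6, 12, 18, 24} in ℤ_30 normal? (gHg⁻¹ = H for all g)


H = {0, 6, 12, 18, 24} in ℤ_30
ℤ_30 is abelian; every subgroup of an abelian group is normal

Yes, normal subgroup


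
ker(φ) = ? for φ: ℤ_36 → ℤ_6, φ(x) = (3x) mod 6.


Kernel = preimage of identity
ker(φ) = {x ∈ ℤ_36 : 3x ≡ 0 (mod 6)}. Since 6 | 36, φ is well-defined. The kernel is the cyclic subgroup ⟨2⟩ of ℤ_36 (order 18), i.e. {0, 2, 4, 6, 8, 10, 12, 14, 16, 18, 20, 22, 24, 26, 28, 30, 32, 34}

ker(φ) = {0, 2, 4, 6, 8, 10, 12, 14, 16, 18, 20, 22, 24, 26, 28, 30, 32, 34}
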